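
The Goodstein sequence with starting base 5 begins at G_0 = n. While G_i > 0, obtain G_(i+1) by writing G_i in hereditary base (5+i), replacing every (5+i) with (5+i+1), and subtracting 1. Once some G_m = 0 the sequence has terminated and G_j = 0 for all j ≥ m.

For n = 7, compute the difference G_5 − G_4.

-1

(0) 7|_5 = 5 + 2 ↦ 6 + 2|_6 = 8 ⇒ 7
(1) 7|_6 = 6 + 1 ↦ 7 + 1|_7 = 8 ⇒ 7
(2) 7|_7 = 7 ↦ 8|_8 = 8 ⇒ 7
(3) 7|_8 = 7 ↦ 7|_9 = 7 ⇒ 6
(4) 6|_9 = 6 ↦ 6|_10 = 6 ⇒ 5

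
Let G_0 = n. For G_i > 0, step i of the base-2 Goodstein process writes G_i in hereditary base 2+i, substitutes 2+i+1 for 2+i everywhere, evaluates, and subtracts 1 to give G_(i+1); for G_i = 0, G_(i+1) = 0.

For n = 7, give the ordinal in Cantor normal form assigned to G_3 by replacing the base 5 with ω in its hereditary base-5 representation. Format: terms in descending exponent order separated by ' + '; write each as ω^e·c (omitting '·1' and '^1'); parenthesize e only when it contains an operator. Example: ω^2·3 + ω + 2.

i=0: 7 = 2^2 + 2 + 1 (b=2); 2→3: 3^3 + 3 + 1 = 31; 31−1 = 30
i=1: 30 = 3^3 + 3 (b=3); 3→4: 4^4 + 4 = 260; 260−1 = 259
i=2: 259 = 4^4 + 3 (b=4); 4→5: 5^5 + 3 = 3128; 3128−1 = 3127
i=3: 3127 = 5^5 + 2 (b=5); 5→6: 6^6 + 2 = 46658; 46658−1 = 46657

ω^ω + 2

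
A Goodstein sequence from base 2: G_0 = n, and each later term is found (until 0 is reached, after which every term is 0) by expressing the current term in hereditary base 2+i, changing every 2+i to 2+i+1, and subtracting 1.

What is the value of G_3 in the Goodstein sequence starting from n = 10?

G_0=10  [base 2] 2^(2 + 1) + 2  →[2↦3]→  3^(3 + 1) + 3 = 84  −1 ⇒ G_1=83
G_1=83  [base 3] 3^(3 + 1) + 2  →[3↦4]→  4^(4 + 1) + 2 = 1026  −1 ⇒ G_2=1025
G_2=1025  [base 4] 4^(4 + 1) + 1  →[4↦5]→  5^(5 + 1) + 1 = 15626  −1 ⇒ G_3=15625
G_3=15625  [base 5] 5^(5 + 1)  →[5↦6]→  6^(6 + 1) = 279936  −1 ⇒ G_4=279935

15625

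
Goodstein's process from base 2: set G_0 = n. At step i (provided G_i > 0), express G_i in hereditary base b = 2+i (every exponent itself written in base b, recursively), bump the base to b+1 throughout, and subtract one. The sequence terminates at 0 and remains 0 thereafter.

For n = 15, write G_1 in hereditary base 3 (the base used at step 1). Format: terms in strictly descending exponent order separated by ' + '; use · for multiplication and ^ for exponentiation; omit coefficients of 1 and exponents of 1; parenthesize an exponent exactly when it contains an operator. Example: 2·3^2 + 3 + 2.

3^(3 + 1) + 3^3 + 3

step 0: 15 = 2^(2 + 1) + 2^2 + 2 + 1; sub 3 for 2: 3^(3 + 1) + 3^3 + 3 + 1; = 112; G_1 = 112−1 = 111
step 1: 111 = 3^(3 + 1) + 3^3 + 3; sub 4 for 3: 4^(4 + 1) + 4^4 + 4; = 1284; G_2 = 1284−1 = 1283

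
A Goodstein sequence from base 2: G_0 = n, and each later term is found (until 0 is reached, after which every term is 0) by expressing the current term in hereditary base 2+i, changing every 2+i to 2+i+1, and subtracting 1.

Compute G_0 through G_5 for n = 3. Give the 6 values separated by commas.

3, 3, 3, 2, 1, 0

3 —HB2→ 2 + 1 —bump→ 3 + 1 = 4 —(−1)→ 3
3 —HB3→ 3 —bump→ 4 = 4 —(−1)→ 3
3 —HB4→ 3 —bump→ 3 = 3 —(−1)→ 2
2 —HB5→ 2 —bump→ 2 = 2 —(−1)→ 1
1 —HB6→ 1 —bump→ 1 = 1 —(−1)→ 0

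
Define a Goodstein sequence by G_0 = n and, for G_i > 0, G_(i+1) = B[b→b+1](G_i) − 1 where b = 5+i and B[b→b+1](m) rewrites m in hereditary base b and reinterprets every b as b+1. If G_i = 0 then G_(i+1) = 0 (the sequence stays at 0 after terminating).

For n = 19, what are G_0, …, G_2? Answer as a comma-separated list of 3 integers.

19, 21, 23

(0) 19|_5 = 3·5 + 4 ↦ 3·6 + 4|_6 = 22 ⇒ 21
(1) 21|_6 = 3·6 + 3 ↦ 3·7 + 3|_7 = 24 ⇒ 23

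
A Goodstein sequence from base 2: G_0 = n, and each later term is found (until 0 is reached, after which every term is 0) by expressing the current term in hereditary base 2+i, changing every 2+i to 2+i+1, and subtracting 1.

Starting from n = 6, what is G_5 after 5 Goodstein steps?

step 0: 6 = 2^2 + 2; sub 3 for 2: 3^3 + 3; = 30; G_1 = 30−1 = 29
step 1: 29 = 3^3 + 2; sub 4 for 3: 4^4 + 2; = 258; G_2 = 258−1 = 257
step 2: 257 = 4^4 + 1; sub 5 for 4: 5^5 + 1; = 3126; G_3 = 3126−1 = 3125
step 3: 3125 = 5^5; sub 6 for 5: 6^6; = 46656; G_4 = 46656−1 = 46655
step 4: 46655 = 5·6^5 + 5·6^4 + 5·6^3 + 5·6^2 + 5·6 + 5; sub 7 for 6: 5·7^5 + 5·7^4 + 5·7^3 + 5·7^2 + 5·7 + 5; = 98040; G_5 = 98040−1 = 98039
step 5: 98039 = 5·7^5 + 5·7^4 + 5·7^3 + 5·7^2 + 5·7 + 4; sub 8 for 7: 5·8^5 + 5·8^4 + 5·8^3 + 5·8^2 + 5·8 + 4; = 187244; G_6 = 187244−1 = 187243

98039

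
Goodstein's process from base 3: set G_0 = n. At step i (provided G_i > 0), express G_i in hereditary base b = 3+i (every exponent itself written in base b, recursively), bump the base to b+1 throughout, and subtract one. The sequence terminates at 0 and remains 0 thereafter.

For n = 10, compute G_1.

16

G_0 = 10. HB_3(10) = 3^2 + 1. Bump = 17. G_1 = 16.
G_1 = 16. HB_4(16) = 4^2. Bump = 25. G_2 = 24.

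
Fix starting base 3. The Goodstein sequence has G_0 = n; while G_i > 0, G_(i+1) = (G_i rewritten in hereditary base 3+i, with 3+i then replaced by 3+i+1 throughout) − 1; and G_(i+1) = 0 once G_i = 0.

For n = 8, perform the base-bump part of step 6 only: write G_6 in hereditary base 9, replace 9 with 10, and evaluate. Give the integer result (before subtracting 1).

base 3: 8 = 2·3 + 2; at 4: 2·4 + 2 = 10; next = 9
base 4: 9 = 2·4 + 1; at 5: 2·5 + 1 = 11; next = 10
base 5: 10 = 2·5; at 6: 2·6 = 12; next = 11
base 6: 11 = 6 + 5; at 7: 7 + 5 = 12; next = 11
base 7: 11 = 7 + 4; at 8: 8 + 4 = 12; next = 11
base 8: 11 = 8 + 3; at 9: 9 + 3 = 12; next = 11
base 9: 11 = 9 + 2; at 10: 10 + 2 = 12; next = 11

12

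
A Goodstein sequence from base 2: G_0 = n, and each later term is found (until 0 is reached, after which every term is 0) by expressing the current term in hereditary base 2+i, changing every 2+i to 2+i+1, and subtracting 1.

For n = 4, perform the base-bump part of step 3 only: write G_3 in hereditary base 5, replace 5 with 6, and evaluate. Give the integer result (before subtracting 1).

i=0: 4 = 2^2 (b=2); 2→3: 3^3 = 27; 27−1 = 26
i=1: 26 = 2·3^2 + 2·3 + 2 (b=3); 3→4: 2·4^2 + 2·4 + 2 = 42; 42−1 = 41
i=2: 41 = 2·4^2 + 2·4 + 1 (b=4); 4→5: 2·5^2 + 2·5 + 1 = 61; 61−1 = 60

84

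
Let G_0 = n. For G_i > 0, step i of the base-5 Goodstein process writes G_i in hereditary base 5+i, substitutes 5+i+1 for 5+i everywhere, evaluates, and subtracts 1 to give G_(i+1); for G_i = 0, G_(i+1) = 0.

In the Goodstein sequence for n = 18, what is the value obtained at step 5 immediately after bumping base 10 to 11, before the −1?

29

G_0 = 18. HB_5(18) = 3·5 + 3. Bump = 21. G_1 = 20.
G_1 = 20. HB_6(20) = 3·6 + 2. Bump = 23. G_2 = 22.
G_2 = 22. HB_7(22) = 3·7 + 1. Bump = 25. G_3 = 24.
G_3 = 24. HB_8(24) = 3·8. Bump = 27. G_4 = 26.
G_4 = 26. HB_9(26) = 2·9 + 8. Bump = 28. G_5 = 27.
G_5 = 27. HB_10(27) = 2·10 + 7. Bump = 29. G_6 = 28.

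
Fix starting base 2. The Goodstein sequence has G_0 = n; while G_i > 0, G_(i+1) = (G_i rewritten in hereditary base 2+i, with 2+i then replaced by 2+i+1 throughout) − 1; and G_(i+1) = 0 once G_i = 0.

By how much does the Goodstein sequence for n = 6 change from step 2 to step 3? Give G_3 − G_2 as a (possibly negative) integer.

2868

G_0 = 6. HB_2(6) = 2^2 + 2. Bump = 30. G_1 = 29.
G_1 = 29. HB_3(29) = 3^3 + 2. Bump = 258. G_2 = 257.
G_2 = 257. HB_4(257) = 4^4 + 1. Bump = 3126. G_3 = 3125.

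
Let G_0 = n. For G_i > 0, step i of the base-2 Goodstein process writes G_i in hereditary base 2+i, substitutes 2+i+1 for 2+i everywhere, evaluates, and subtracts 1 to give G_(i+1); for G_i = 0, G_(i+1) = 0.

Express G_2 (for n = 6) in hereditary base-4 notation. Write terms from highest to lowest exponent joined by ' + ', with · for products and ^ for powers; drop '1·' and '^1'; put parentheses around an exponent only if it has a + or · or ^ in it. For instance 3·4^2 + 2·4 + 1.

4^4 + 1

[0] 6 ≡ 2^2 + 2 (base 2). Lift 3: 30. −1: 29.
[1] 29 ≡ 3^3 + 2 (base 3). Lift 4: 258. −1: 257.
[2] 257 ≡ 4^4 + 1 (base 4). Lift 5: 3126. −1: 3125.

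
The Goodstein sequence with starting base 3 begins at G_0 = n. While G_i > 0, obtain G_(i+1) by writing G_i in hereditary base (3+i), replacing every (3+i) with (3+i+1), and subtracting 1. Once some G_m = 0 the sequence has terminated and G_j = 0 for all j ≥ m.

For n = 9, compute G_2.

9 —HB3→ 3^2 —bump→ 4^2 = 16 —(−1)→ 15
15 —HB4→ 3·4 + 3 —bump→ 3·5 + 3 = 18 —(−1)→ 17
17 —HB5→ 3·5 + 2 —bump→ 3·6 + 2 = 20 —(−1)→ 19

17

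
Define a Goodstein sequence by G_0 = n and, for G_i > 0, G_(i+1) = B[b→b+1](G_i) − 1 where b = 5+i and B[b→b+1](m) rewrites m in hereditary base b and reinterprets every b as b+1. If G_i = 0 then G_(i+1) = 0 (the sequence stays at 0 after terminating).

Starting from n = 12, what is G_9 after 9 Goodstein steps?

15

(0) 12|_5 = 2·5 + 2 ↦ 2·6 + 2|_6 = 14 ⇒ 13
(1) 13|_6 = 2·6 + 1 ↦ 2·7 + 1|_7 = 15 ⇒ 14
(2) 14|_7 = 2·7 ↦ 2·8|_8 = 16 ⇒ 15
(3) 15|_8 = 8 + 7 ↦ 9 + 7|_9 = 16 ⇒ 15
(4) 15|_9 = 9 + 6 ↦ 10 + 6|_10 = 16 ⇒ 15
(5) 15|_10 = 10 + 5 ↦ 11 + 5|_11 = 16 ⇒ 15
(6) 15|_11 = 11 + 4 ↦ 12 + 4|_12 = 16 ⇒ 15
(7) 15|_12 = 12 + 3 ↦ 13 + 3|_13 = 16 ⇒ 15
(8) 15|_13 = 13 + 2 ↦ 14 + 2|_14 = 16 ⇒ 15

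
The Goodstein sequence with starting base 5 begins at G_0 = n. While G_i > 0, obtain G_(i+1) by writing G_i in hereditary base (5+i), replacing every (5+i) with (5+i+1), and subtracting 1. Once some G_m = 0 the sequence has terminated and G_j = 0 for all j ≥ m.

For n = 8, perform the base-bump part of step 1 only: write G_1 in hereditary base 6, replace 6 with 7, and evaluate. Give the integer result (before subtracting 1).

G_0 = 8. HB_5(8) = 5 + 3. Bump = 9. G_1 = 8.
G_1 = 8. HB_6(8) = 6 + 2. Bump = 9. G_2 = 8.

9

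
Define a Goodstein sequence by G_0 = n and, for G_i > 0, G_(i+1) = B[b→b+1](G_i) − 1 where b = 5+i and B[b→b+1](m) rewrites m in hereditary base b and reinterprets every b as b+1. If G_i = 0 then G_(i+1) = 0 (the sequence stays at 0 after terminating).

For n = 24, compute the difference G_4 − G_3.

base 5: 24 = 4·5 + 4; at 6: 4·6 + 4 = 28; next = 27
base 6: 27 = 4·6 + 3; at 7: 4·7 + 3 = 31; next = 30
base 7: 30 = 4·7 + 2; at 8: 4·8 + 2 = 34; next = 33
base 8: 33 = 4·8 + 1; at 9: 4·9 + 1 = 37; next = 36

3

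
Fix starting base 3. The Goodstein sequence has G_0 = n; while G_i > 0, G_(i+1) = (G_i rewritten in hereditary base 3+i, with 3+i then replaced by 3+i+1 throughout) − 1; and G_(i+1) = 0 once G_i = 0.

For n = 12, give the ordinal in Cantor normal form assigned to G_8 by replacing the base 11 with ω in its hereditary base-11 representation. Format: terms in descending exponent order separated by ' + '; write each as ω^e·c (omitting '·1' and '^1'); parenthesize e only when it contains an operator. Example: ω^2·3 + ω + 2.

12 —HB3→ 3^2 + 3 —bump→ 4^2 + 4 = 20 —(−1)→ 19
19 —HB4→ 4^2 + 3 —bump→ 5^2 + 3 = 28 —(−1)→ 27
27 —HB5→ 5^2 + 2 —bump→ 6^2 + 2 = 38 —(−1)→ 37
37 —HB6→ 6^2 + 1 —bump→ 7^2 + 1 = 50 —(−1)→ 49
49 —HB7→ 7^2 —bump→ 8^2 = 64 —(−1)→ 63
63 —HB8→ 7·8 + 7 —bump→ 7·9 + 7 = 70 —(−1)→ 69
69 —HB9→ 7·9 + 6 —bump→ 7·10 + 6 = 76 —(−1)→ 75
75 —HB10→ 7·10 + 5 —bump→ 7·11 + 5 = 82 —(−1)→ 81
81 —HB11→ 7·11 + 4 —bump→ 7·12 + 4 = 88 —(−1)→ 87

ω·7 + 4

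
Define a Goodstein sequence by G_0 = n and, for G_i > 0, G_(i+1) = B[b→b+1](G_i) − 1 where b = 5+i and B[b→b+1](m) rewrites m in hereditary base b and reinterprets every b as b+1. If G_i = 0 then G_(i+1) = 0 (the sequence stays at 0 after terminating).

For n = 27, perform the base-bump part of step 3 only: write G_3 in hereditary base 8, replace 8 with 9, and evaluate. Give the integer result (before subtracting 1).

[0] 27 ≡ 5^2 + 2 (base 5). Lift 6: 38. −1: 37.
[1] 37 ≡ 6^2 + 1 (base 6). Lift 7: 50. −1: 49.
[2] 49 ≡ 7^2 (base 7). Lift 8: 64. −1: 63.
[3] 63 ≡ 7·8 + 7 (base 8). Lift 9: 70. −1: 69.

70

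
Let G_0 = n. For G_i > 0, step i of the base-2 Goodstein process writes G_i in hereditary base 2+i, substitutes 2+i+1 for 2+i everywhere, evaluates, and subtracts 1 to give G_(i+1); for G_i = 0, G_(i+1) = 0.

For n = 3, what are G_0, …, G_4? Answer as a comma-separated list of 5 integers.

3, 3, 3, 2, 1

3 —HB2→ 2 + 1 —bump→ 3 + 1 = 4 —(−1)→ 3
3 —HB3→ 3 —bump→ 4 = 4 —(−1)→ 3
3 —HB4→ 3 —bump→ 3 = 3 —(−1)→ 2
2 —HB5→ 2 —bump→ 2 = 2 —(−1)→ 1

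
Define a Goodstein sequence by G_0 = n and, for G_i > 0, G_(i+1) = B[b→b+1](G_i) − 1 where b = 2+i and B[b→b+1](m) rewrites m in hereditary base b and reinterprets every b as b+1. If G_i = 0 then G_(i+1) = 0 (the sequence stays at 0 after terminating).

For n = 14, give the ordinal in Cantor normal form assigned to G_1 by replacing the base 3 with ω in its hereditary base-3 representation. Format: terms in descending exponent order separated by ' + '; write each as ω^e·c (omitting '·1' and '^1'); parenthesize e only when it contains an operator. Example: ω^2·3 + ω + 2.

(0) 14|_2 = 2^(2 + 1) + 2^2 + 2 ↦ 3^(3 + 1) + 3^3 + 3|_3 = 111 ⇒ 110
(1) 110|_3 = 3^(3 + 1) + 3^3 + 2 ↦ 4^(4 + 1) + 4^4 + 2|_4 = 1282 ⇒ 1281

ω^(ω + 1) + ω^ω + 2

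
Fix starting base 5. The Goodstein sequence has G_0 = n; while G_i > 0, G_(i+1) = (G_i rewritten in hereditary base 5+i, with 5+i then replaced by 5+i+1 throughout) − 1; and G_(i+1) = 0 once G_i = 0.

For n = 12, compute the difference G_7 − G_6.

i=0: 12 = 2·5 + 2 (b=5); 5→6: 2·6 + 2 = 14; 14−1 = 13
i=1: 13 = 2·6 + 1 (b=6); 6→7: 2·7 + 1 = 15; 15−1 = 14
i=2: 14 = 2·7 (b=7); 7→8: 2·8 = 16; 16−1 = 15
i=3: 15 = 8 + 7 (b=8); 8→9: 9 + 7 = 16; 16−1 = 15
i=4: 15 = 9 + 6 (b=9); 9→10: 10 + 6 = 16; 16−1 = 15
i=5: 15 = 10 + 5 (b=10); 10→11: 11 + 5 = 16; 16−1 = 15
i=6: 15 = 11 + 4 (b=11); 11→12: 12 + 4 = 16; 16−1 = 15

0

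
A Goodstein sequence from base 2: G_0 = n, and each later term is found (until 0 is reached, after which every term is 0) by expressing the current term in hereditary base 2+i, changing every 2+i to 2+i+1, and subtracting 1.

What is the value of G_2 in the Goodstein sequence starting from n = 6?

257

(0) 6|_2 = 2^2 + 2 ↦ 3^3 + 3|_3 = 30 ⇒ 29
(1) 29|_3 = 3^3 + 2 ↦ 4^4 + 2|_4 = 258 ⇒ 257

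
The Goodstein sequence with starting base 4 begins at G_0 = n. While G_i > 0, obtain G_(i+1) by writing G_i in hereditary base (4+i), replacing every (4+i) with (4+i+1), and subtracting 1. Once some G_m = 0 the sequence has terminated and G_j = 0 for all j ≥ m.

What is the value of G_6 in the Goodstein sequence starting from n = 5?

1

base 4: 5 = 4 + 1; at 5: 5 + 1 = 6; next = 5
base 5: 5 = 5; at 6: 6 = 6; next = 5
base 6: 5 = 5; at 7: 5 = 5; next = 4
base 7: 4 = 4; at 8: 4 = 4; next = 3
base 8: 3 = 3; at 9: 3 = 3; next = 2
base 9: 2 = 2; at 10: 2 = 2; next = 1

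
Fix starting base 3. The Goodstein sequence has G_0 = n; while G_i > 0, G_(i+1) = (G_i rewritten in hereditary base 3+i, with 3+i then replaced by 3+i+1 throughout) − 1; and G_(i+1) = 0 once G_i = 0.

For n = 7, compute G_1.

8

[0] 7 ≡ 2·3 + 1 (base 3). Lift 4: 9. −1: 8.
[1] 8 ≡ 2·4 (base 4). Lift 5: 10. −1: 9.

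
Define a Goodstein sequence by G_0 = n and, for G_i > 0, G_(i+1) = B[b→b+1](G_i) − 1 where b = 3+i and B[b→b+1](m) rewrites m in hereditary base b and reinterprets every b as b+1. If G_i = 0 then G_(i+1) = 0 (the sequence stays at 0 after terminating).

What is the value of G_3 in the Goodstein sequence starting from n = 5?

5

i=0: 5 = 3 + 2 (b=3); 3→4: 4 + 2 = 6; 6−1 = 5
i=1: 5 = 4 + 1 (b=4); 4→5: 5 + 1 = 6; 6−1 = 5
i=2: 5 = 5 (b=5); 5→6: 6 = 6; 6−1 = 5
i=3: 5 = 5 (b=6); 6→7: 5 = 5; 5−1 = 4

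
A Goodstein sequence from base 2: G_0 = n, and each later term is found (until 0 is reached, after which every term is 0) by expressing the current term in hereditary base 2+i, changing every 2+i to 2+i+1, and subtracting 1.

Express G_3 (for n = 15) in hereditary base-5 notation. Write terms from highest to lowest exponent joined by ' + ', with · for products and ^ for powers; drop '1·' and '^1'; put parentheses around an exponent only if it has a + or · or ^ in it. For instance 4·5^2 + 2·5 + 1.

step 0: 15 = 2^(2 + 1) + 2^2 + 2 + 1; sub 3 for 2: 3^(3 + 1) + 3^3 + 3 + 1; = 112; G_1 = 112−1 = 111
step 1: 111 = 3^(3 + 1) + 3^3 + 3; sub 4 for 3: 4^(4 + 1) + 4^4 + 4; = 1284; G_2 = 1284−1 = 1283
step 2: 1283 = 4^(4 + 1) + 4^4 + 3; sub 5 for 4: 5^(5 + 1) + 5^5 + 3; = 18753; G_3 = 18753−1 = 18752
step 3: 18752 = 5^(5 + 1) + 5^5 + 2; sub 6 for 5: 6^(6 + 1) + 6^6 + 2; = 326594; G_4 = 326594−1 = 326593

5^(5 + 1) + 5^5 + 2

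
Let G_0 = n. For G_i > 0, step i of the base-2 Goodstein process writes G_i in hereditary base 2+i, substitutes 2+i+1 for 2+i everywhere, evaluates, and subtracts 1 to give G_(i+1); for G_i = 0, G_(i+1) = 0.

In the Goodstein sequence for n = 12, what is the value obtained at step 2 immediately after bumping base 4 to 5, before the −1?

G_0=12  [base 2] 2^(2 + 1) + 2^2  →[2↦3]→  3^(3 + 1) + 3^3 = 108  −1 ⇒ G_1=107
G_1=107  [base 3] 3^(3 + 1) + 2·3^2 + 2·3 + 2  →[3↦4]→  4^(4 + 1) + 2·4^2 + 2·4 + 2 = 1066  −1 ⇒ G_2=1065

15686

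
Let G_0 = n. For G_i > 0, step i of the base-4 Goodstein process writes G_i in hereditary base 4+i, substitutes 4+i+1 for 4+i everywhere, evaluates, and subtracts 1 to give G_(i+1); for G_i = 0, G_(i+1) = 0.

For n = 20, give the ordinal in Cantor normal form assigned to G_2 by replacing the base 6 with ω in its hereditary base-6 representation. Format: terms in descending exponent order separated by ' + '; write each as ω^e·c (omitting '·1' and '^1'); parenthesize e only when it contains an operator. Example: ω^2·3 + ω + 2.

ω^2 + 3

G_0 = 20. HB_4(20) = 4^2 + 4. Bump = 30. G_1 = 29.
G_1 = 29. HB_5(29) = 5^2 + 4. Bump = 40. G_2 = 39.
G_2 = 39. HB_6(39) = 6^2 + 3. Bump = 52. G_3 = 51.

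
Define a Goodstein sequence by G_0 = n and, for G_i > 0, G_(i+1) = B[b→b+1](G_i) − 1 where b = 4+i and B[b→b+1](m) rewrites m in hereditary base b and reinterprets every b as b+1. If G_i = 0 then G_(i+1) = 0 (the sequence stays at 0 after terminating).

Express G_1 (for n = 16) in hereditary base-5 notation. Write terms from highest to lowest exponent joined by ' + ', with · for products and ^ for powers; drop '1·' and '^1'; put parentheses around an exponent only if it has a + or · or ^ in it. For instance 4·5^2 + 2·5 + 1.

base 4: 16 = 4^2; at 5: 5^2 = 25; next = 24
base 5: 24 = 4·5 + 4; at 6: 4·6 + 4 = 28; next = 27

4·5 + 4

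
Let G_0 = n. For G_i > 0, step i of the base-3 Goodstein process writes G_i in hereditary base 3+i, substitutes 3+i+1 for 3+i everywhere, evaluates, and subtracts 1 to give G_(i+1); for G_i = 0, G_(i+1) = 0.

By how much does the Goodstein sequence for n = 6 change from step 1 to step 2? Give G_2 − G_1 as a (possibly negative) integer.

i=0: 6 = 2·3 (b=3); 3→4: 2·4 = 8; 8−1 = 7
i=1: 7 = 4 + 3 (b=4); 4→5: 5 + 3 = 8; 8−1 = 7

0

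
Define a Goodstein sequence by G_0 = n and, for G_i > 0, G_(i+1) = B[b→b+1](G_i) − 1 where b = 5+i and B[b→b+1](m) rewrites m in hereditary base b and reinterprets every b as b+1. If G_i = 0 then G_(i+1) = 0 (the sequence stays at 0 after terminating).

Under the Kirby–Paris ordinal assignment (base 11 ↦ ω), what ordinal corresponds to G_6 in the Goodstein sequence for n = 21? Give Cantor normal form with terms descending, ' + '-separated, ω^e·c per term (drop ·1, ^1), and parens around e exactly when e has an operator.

ω·3 + 2

i=0: 21 = 4·5 + 1 (b=5); 5→6: 4·6 + 1 = 25; 25−1 = 24
i=1: 24 = 4·6 (b=6); 6→7: 4·7 = 28; 28−1 = 27
i=2: 27 = 3·7 + 6 (b=7); 7→8: 3·8 + 6 = 30; 30−1 = 29
i=3: 29 = 3·8 + 5 (b=8); 8→9: 3·9 + 5 = 32; 32−1 = 31
i=4: 31 = 3·9 + 4 (b=9); 9→10: 3·10 + 4 = 34; 34−1 = 33
i=5: 33 = 3·10 + 3 (b=10); 10→11: 3·11 + 3 = 36; 36−1 = 35
i=6: 35 = 3·11 + 2 (b=11); 11→12: 3·12 + 2 = 38; 38−1 = 37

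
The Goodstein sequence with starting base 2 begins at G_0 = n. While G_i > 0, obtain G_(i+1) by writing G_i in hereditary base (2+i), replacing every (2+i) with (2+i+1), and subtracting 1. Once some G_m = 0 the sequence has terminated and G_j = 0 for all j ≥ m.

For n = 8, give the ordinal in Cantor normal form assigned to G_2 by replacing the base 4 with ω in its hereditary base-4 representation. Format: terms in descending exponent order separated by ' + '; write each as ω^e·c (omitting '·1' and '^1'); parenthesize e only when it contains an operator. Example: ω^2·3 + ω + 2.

ω^ω·2 + ω^2·2 + ω·2 + 1

(0) 8|_2 = 2^(2 + 1) ↦ 3^(3 + 1)|_3 = 81 ⇒ 80
(1) 80|_3 = 2·3^3 + 2·3^2 + 2·3 + 2 ↦ 2·4^4 + 2·4^2 + 2·4 + 2|_4 = 554 ⇒ 553
(2) 553|_4 = 2·4^4 + 2·4^2 + 2·4 + 1 ↦ 2·5^5 + 2·5^2 + 2·5 + 1|_5 = 6311 ⇒ 6310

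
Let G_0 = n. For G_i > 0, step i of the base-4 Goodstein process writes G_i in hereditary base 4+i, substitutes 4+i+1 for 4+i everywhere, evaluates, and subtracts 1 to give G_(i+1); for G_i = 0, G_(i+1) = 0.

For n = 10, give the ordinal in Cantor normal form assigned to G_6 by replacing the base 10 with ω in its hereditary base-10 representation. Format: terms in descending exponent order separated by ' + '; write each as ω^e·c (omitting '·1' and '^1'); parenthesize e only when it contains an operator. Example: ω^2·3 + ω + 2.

ω + 3

base 4: 10 = 2·4 + 2; at 5: 2·5 + 2 = 12; next = 11
base 5: 11 = 2·5 + 1; at 6: 2·6 + 1 = 13; next = 12
base 6: 12 = 2·6; at 7: 2·7 = 14; next = 13
base 7: 13 = 7 + 6; at 8: 8 + 6 = 14; next = 13
base 8: 13 = 8 + 5; at 9: 9 + 5 = 14; next = 13
base 9: 13 = 9 + 4; at 10: 10 + 4 = 14; next = 13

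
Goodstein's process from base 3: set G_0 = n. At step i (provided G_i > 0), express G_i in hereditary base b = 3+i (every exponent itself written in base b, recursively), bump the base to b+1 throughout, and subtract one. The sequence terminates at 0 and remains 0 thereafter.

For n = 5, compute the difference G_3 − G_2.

0

[0] 5 ≡ 3 + 2 (base 3). Lift 4: 6. −1: 5.
[1] 5 ≡ 4 + 1 (base 4). Lift 5: 6. −1: 5.
[2] 5 ≡ 5 (base 5). Lift 6: 6. −1: 5.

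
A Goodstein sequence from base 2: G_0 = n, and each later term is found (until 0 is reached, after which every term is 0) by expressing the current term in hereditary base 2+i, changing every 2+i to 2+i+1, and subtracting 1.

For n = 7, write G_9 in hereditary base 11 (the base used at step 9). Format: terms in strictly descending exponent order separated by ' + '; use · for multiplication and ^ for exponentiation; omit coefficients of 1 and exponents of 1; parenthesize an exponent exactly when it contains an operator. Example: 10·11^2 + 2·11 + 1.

7·11^7 + 7·11^6 + 7·11^5 + 7·11^4 + 7·11^3 + 7·11^2 + 7·11 + 4

7 —HB2→ 2^2 + 2 + 1 —bump→ 3^3 + 3 + 1 = 31 —(−1)→ 30
30 —HB3→ 3^3 + 3 —bump→ 4^4 + 4 = 260 —(−1)→ 259
259 —HB4→ 4^4 + 3 —bump→ 5^5 + 3 = 3128 —(−1)→ 3127
3127 —HB5→ 5^5 + 2 —bump→ 6^6 + 2 = 46658 —(−1)→ 46657
46657 —HB6→ 6^6 + 1 —bump→ 7^7 + 1 = 823544 —(−1)→ 823543
823543 —HB7→ 7^7 —bump→ 8^8 = 16777216 —(−1)→ 16777215
16777215 —HB8→ 7·8^7 + 7·8^6 + 7·8^5 + 7·8^4 + 7·8^3 + 7·8^2 + 7·8 + 7 —bump→ 7·9^7 + 7·9^6 + 7·9^5 + 7·9^4 + 7·9^3 + 7·9^2 + 7·9 + 7 = 37665880 —(−1)→ 37665879
37665879 —HB9→ 7·9^7 + 7·9^6 + 7·9^5 + 7·9^4 + 7·9^3 + 7·9^2 + 7·9 + 6 —bump→ 7·10^7 + 7·10^6 + 7·10^5 + 7·10^4 + 7·10^3 + 7·10^2 + 7·10 + 6 = 77777776 —(−1)→ 77777775
77777775 —HB10→ 7·10^7 + 7·10^6 + 7·10^5 + 7·10^4 + 7·10^3 + 7·10^2 + 7·10 + 5 —bump→ 7·11^7 + 7·11^6 + 7·11^5 + 7·11^4 + 7·11^3 + 7·11^2 + 7·11 + 5 = 150051214 —(−1)→ 150051213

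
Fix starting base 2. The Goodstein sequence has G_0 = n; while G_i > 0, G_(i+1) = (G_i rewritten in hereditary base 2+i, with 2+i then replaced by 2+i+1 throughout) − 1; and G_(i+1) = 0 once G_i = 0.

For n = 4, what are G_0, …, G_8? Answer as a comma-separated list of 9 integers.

4, 26, 41, 60, 83, 109, 139, 173, 211

i=0: 4 = 2^2 (b=2); 2→3: 3^3 = 27; 27−1 = 26
i=1: 26 = 2·3^2 + 2·3 + 2 (b=3); 3→4: 2·4^2 + 2·4 + 2 = 42; 42−1 = 41
i=2: 41 = 2·4^2 + 2·4 + 1 (b=4); 4→5: 2·5^2 + 2·5 + 1 = 61; 61−1 = 60
i=3: 60 = 2·5^2 + 2·5 (b=5); 5→6: 2·6^2 + 2·6 = 84; 84−1 = 83
i=4: 83 = 2·6^2 + 6 + 5 (b=6); 6→7: 2·7^2 + 7 + 5 = 110; 110−1 = 109
i=5: 109 = 2·7^2 + 7 + 4 (b=7); 7→8: 2·8^2 + 8 + 4 = 140; 140−1 = 139
i=6: 139 = 2·8^2 + 8 + 3 (b=8); 8→9: 2·9^2 + 9 + 3 = 174; 174−1 = 173
i=7: 173 = 2·9^2 + 9 + 2 (b=9); 9→10: 2·10^2 + 10 + 2 = 212; 212−1 = 211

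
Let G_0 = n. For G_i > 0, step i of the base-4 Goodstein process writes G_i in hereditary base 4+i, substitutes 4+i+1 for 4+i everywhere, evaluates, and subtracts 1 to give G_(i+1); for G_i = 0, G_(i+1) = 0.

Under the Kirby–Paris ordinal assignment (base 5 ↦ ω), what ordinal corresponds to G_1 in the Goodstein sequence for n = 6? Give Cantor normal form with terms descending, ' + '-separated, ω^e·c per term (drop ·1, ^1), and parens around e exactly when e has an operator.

ω + 1

[0] 6 ≡ 4 + 2 (base 4). Lift 5: 7. −1: 6.
[1] 6 ≡ 5 + 1 (base 5). Lift 6: 7. −1: 6.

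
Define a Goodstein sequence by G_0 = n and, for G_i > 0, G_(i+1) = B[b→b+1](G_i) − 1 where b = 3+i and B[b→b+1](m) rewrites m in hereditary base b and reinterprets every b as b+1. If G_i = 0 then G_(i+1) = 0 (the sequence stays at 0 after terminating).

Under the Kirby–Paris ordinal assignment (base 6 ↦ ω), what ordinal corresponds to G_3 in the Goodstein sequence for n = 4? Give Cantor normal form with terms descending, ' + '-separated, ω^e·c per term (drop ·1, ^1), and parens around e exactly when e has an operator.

i=0: 4 = 3 + 1 (b=3); 3→4: 4 + 1 = 5; 5−1 = 4
i=1: 4 = 4 (b=4); 4→5: 5 = 5; 5−1 = 4
i=2: 4 = 4 (b=5); 5→6: 4 = 4; 4−1 = 3
i=3: 3 = 3 (b=6); 6→7: 3 = 3; 3−1 = 2

3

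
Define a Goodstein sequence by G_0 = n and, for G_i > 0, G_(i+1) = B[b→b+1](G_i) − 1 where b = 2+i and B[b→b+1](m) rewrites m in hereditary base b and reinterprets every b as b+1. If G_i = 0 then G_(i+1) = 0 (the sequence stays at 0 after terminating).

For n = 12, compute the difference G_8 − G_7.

96513215637

step 0: 12 = 2^(2 + 1) + 2^2; sub 3 for 2: 3^(3 + 1) + 3^3; = 108; G_1 = 108−1 = 107
step 1: 107 = 3^(3 + 1) + 2·3^2 + 2·3 + 2; sub 4 for 3: 4^(4 + 1) + 2·4^2 + 2·4 + 2; = 1066; G_2 = 1066−1 = 1065
step 2: 1065 = 4^(4 + 1) + 2·4^2 + 2·4 + 1; sub 5 for 4: 5^(5 + 1) + 2·5^2 + 2·5 + 1; = 15686; G_3 = 15686−1 = 15685
step 3: 15685 = 5^(5 + 1) + 2·5^2 + 2·5; sub 6 for 5: 6^(6 + 1) + 2·6^2 + 2·6; = 280020; G_4 = 280020−1 = 280019
step 4: 280019 = 6^(6 + 1) + 2·6^2 + 6 + 5; sub 7 for 6: 7^(7 + 1) + 2·7^2 + 7 + 5; = 5764911; G_5 = 5764911−1 = 5764910
step 5: 5764910 = 7^(7 + 1) + 2·7^2 + 7 + 4; sub 8 for 7: 8^(8 + 1) + 2·8^2 + 8 + 4; = 134217868; G_6 = 134217868−1 = 134217867
step 6: 134217867 = 8^(8 + 1) + 2·8^2 + 8 + 3; sub 9 for 8: 9^(9 + 1) + 2·9^2 + 9 + 3; = 3486784575; G_7 = 3486784575−1 = 3486784574
step 7: 3486784574 = 9^(9 + 1) + 2·9^2 + 9 + 2; sub 10 for 9: 10^(10 + 1) + 2·10^2 + 10 + 2; = 100000000212; G_8 = 100000000212−1 = 100000000211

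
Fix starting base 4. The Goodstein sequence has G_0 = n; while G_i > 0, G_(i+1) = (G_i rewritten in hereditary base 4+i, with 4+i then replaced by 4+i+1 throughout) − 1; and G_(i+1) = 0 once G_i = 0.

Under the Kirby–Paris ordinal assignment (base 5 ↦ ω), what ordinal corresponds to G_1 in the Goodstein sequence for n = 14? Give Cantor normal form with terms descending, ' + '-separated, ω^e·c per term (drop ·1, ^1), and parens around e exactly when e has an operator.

ω·3 + 1

14 —HB4→ 3·4 + 2 —bump→ 3·5 + 2 = 17 —(−1)→ 16
16 —HB5→ 3·5 + 1 —bump→ 3·6 + 1 = 19 —(−1)→ 18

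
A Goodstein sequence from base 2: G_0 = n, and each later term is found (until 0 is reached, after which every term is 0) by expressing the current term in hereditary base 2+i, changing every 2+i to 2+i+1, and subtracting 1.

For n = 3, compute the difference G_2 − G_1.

0

(0) 3|_2 = 2 + 1 ↦ 3 + 1|_3 = 4 ⇒ 3
(1) 3|_3 = 3 ↦ 4|_4 = 4 ⇒ 3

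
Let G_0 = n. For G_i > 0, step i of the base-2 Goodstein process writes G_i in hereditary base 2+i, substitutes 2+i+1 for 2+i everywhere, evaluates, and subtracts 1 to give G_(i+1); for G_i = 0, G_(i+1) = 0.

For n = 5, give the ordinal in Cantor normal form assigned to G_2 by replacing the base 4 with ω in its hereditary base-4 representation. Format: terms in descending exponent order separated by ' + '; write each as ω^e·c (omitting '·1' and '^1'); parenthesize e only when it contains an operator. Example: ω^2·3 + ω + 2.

ω^3·3 + ω^2·3 + ω·3 + 3

5 —HB2→ 2^2 + 1 —bump→ 3^3 + 1 = 28 —(−1)→ 27
27 —HB3→ 3^3 —bump→ 4^4 = 256 —(−1)→ 255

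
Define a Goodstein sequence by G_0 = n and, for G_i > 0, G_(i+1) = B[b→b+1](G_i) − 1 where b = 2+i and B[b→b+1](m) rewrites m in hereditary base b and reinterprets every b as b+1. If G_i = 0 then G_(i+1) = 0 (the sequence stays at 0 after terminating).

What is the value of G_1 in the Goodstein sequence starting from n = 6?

i=0: 6 = 2^2 + 2 (b=2); 2→3: 3^3 + 3 = 30; 30−1 = 29
i=1: 29 = 3^3 + 2 (b=3); 3→4: 4^4 + 2 = 258; 258−1 = 257

29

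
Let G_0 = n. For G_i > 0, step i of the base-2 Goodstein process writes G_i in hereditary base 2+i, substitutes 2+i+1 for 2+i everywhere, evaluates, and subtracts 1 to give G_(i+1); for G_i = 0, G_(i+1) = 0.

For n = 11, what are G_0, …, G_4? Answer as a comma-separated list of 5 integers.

11, 84, 1027, 15627, 279937

11 —HB2→ 2^(2 + 1) + 2 + 1 —bump→ 3^(3 + 1) + 3 + 1 = 85 —(−1)→ 84
84 —HB3→ 3^(3 + 1) + 3 —bump→ 4^(4 + 1) + 4 = 1028 —(−1)→ 1027
1027 —HB4→ 4^(4 + 1) + 3 —bump→ 5^(5 + 1) + 3 = 15628 —(−1)→ 15627
15627 —HB5→ 5^(5 + 1) + 2 —bump→ 6^(6 + 1) + 2 = 279938 —(−1)→ 279937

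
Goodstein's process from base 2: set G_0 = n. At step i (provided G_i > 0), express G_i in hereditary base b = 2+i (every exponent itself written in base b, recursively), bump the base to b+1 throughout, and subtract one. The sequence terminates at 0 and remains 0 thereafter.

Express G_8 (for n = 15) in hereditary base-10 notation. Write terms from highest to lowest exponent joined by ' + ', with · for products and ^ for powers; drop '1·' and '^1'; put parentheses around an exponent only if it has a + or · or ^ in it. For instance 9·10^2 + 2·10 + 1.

(0) 15|_2 = 2^(2 + 1) + 2^2 + 2 + 1 ↦ 3^(3 + 1) + 3^3 + 3 + 1|_3 = 112 ⇒ 111
(1) 111|_3 = 3^(3 + 1) + 3^3 + 3 ↦ 4^(4 + 1) + 4^4 + 4|_4 = 1284 ⇒ 1283
(2) 1283|_4 = 4^(4 + 1) + 4^4 + 3 ↦ 5^(5 + 1) + 5^5 + 3|_5 = 18753 ⇒ 18752
(3) 18752|_5 = 5^(5 + 1) + 5^5 + 2 ↦ 6^(6 + 1) + 6^6 + 2|_6 = 326594 ⇒ 326593
(4) 326593|_6 = 6^(6 + 1) + 6^6 + 1 ↦ 7^(7 + 1) + 7^7 + 1|_7 = 6588345 ⇒ 6588344
(5) 6588344|_7 = 7^(7 + 1) + 7^7 ↦ 8^(8 + 1) + 8^8|_8 = 150994944 ⇒ 150994943
(6) 150994943|_8 = 8^(8 + 1) + 7·8^7 + 7·8^6 + 7·8^5 + 7·8^4 + 7·8^3 + 7·8^2 + 7·8 + 7 ↦ 9^(9 + 1) + 7·9^7 + 7·9^6 + 7·9^5 + 7·9^4 + 7·9^3 + 7·9^2 + 7·9 + 7|_9 = 3524450281 ⇒ 3524450280
(7) 3524450280|_9 = 9^(9 + 1) + 7·9^7 + 7·9^6 + 7·9^5 + 7·9^4 + 7·9^3 + 7·9^2 + 7·9 + 6 ↦ 10^(10 + 1) + 7·10^7 + 7·10^6 + 7·10^5 + 7·10^4 + 7·10^3 + 7·10^2 + 7·10 + 6|_10 = 100077777776 ⇒ 100077777775

10^(10 + 1) + 7·10^7 + 7·10^6 + 7·10^5 + 7·10^4 + 7·10^3 + 7·10^2 + 7·10 + 5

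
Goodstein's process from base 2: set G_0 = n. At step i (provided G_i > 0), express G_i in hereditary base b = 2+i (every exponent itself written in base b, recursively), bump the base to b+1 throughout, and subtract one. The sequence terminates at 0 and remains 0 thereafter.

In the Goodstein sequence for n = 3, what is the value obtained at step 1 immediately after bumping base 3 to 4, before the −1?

4

G_0=3  [base 2] 2 + 1  →[2↦3]→  3 + 1 = 4  −1 ⇒ G_1=3
G_1=3  [base 3] 3  →[3↦4]→  4 = 4  −1 ⇒ G_2=3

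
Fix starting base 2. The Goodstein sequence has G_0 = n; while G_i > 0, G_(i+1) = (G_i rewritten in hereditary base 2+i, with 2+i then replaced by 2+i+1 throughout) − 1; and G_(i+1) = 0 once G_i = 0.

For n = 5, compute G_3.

467

i=0: 5 = 2^2 + 1 (b=2); 2→3: 3^3 + 1 = 28; 28−1 = 27
i=1: 27 = 3^3 (b=3); 3→4: 4^4 = 256; 256−1 = 255
i=2: 255 = 3·4^3 + 3·4^2 + 3·4 + 3 (b=4); 4→5: 3·5^3 + 3·5^2 + 3·5 + 3 = 468; 468−1 = 467
i=3: 467 = 3·5^3 + 3·5^2 + 3·5 + 2 (b=5); 5→6: 3·6^3 + 3·6^2 + 3·6 + 2 = 776; 776−1 = 775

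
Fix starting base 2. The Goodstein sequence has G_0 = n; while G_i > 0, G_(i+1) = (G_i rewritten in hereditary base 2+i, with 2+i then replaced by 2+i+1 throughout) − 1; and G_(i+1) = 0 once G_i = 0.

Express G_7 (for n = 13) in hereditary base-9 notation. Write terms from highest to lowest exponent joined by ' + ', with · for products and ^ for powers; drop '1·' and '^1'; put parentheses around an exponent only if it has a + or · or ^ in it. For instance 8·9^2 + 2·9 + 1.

9^(9 + 1) + 3·9^3 + 3·9^2 + 2·9 + 6

13 —HB2→ 2^(2 + 1) + 2^2 + 1 —bump→ 3^(3 + 1) + 3^3 + 1 = 109 —(−1)→ 108
108 —HB3→ 3^(3 + 1) + 3^3 —bump→ 4^(4 + 1) + 4^4 = 1280 —(−1)→ 1279
1279 —HB4→ 4^(4 + 1) + 3·4^3 + 3·4^2 + 3·4 + 3 —bump→ 5^(5 + 1) + 3·5^3 + 3·5^2 + 3·5 + 3 = 16093 —(−1)→ 16092
16092 —HB5→ 5^(5 + 1) + 3·5^3 + 3·5^2 + 3·5 + 2 —bump→ 6^(6 + 1) + 3·6^3 + 3·6^2 + 3·6 + 2 = 280712 —(−1)→ 280711
280711 —HB6→ 6^(6 + 1) + 3·6^3 + 3·6^2 + 3·6 + 1 —bump→ 7^(7 + 1) + 3·7^3 + 3·7^2 + 3·7 + 1 = 5765999 —(−1)→ 5765998
5765998 —HB7→ 7^(7 + 1) + 3·7^3 + 3·7^2 + 3·7 —bump→ 8^(8 + 1) + 3·8^3 + 3·8^2 + 3·8 = 134219480 —(−1)→ 134219479
134219479 —HB8→ 8^(8 + 1) + 3·8^3 + 3·8^2 + 2·8 + 7 —bump→ 9^(9 + 1) + 3·9^3 + 3·9^2 + 2·9 + 7 = 3486786856 —(−1)→ 3486786855
3486786855 —HB9→ 9^(9 + 1) + 3·9^3 + 3·9^2 + 2·9 + 6 —bump→ 10^(10 + 1) + 3·10^3 + 3·10^2 + 2·10 + 6 = 100000003326 —(−1)→ 100000003325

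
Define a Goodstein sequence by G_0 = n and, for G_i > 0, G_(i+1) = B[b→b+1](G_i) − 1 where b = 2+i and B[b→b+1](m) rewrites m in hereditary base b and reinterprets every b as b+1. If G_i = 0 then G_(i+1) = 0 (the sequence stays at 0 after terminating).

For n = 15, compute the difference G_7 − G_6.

i=0: 15 = 2^(2 + 1) + 2^2 + 2 + 1 (b=2); 2→3: 3^(3 + 1) + 3^3 + 3 + 1 = 112; 112−1 = 111
i=1: 111 = 3^(3 + 1) + 3^3 + 3 (b=3); 3→4: 4^(4 + 1) + 4^4 + 4 = 1284; 1284−1 = 1283
i=2: 1283 = 4^(4 + 1) + 4^4 + 3 (b=4); 4→5: 5^(5 + 1) + 5^5 + 3 = 18753; 18753−1 = 18752
i=3: 18752 = 5^(5 + 1) + 5^5 + 2 (b=5); 5→6: 6^(6 + 1) + 6^6 + 2 = 326594; 326594−1 = 326593
i=4: 326593 = 6^(6 + 1) + 6^6 + 1 (b=6); 6→7: 7^(7 + 1) + 7^7 + 1 = 6588345; 6588345−1 = 6588344
i=5: 6588344 = 7^(7 + 1) + 7^7 (b=7); 7→8: 8^(8 + 1) + 8^8 = 150994944; 150994944−1 = 150994943
i=6: 150994943 = 8^(8 + 1) + 7·8^7 + 7·8^6 + 7·8^5 + 7·8^4 + 7·8^3 + 7·8^2 + 7·8 + 7 (b=8); 8→9: 9^(9 + 1) + 7·9^7 + 7·9^6 + 7·9^5 + 7·9^4 + 7·9^3 + 7·9^2 + 7·9 + 7 = 3524450281; 3524450281−1 = 3524450280

3373455337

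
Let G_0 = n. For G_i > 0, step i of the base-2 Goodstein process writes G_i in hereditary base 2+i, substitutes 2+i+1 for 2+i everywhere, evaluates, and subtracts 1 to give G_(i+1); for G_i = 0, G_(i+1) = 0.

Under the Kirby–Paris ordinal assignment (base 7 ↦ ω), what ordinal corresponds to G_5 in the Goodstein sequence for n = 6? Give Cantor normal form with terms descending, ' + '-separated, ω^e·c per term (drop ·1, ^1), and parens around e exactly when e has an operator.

ω^5·5 + ω^4·5 + ω^3·5 + ω^2·5 + ω·5 + 4

[0] 6 ≡ 2^2 + 2 (base 2). Lift 3: 30. −1: 29.
[1] 29 ≡ 3^3 + 2 (base 3). Lift 4: 258. −1: 257.
[2] 257 ≡ 4^4 + 1 (base 4). Lift 5: 3126. −1: 3125.
[3] 3125 ≡ 5^5 (base 5). Lift 6: 46656. −1: 46655.
[4] 46655 ≡ 5·6^5 + 5·6^4 + 5·6^3 + 5·6^2 + 5·6 + 5 (base 6). Lift 7: 98040. −1: 98039.
[5] 98039 ≡ 5·7^5 + 5·7^4 + 5·7^3 + 5·7^2 + 5·7 + 4 (base 7). Lift 8: 187244. −1: 187243.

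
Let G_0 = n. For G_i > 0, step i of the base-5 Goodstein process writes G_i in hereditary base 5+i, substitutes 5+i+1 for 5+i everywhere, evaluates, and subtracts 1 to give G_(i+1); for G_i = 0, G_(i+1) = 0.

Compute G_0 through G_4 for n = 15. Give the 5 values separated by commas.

15, 17, 18, 19, 20

G_0 = 15. HB_5(15) = 3·5. Bump = 18. G_1 = 17.
G_1 = 17. HB_6(17) = 2·6 + 5. Bump = 19. G_2 = 18.
G_2 = 18. HB_7(18) = 2·7 + 4. Bump = 20. G_3 = 19.
G_3 = 19. HB_8(19) = 2·8 + 3. Bump = 21. G_4 = 20.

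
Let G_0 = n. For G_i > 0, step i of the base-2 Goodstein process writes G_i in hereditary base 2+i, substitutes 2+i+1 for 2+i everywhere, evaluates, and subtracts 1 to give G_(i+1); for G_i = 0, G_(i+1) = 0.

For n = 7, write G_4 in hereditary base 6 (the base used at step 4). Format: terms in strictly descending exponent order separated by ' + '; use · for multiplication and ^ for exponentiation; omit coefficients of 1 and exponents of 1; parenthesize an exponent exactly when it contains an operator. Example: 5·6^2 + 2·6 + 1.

6^6 + 1

7 —HB2→ 2^2 + 2 + 1 —bump→ 3^3 + 3 + 1 = 31 —(−1)→ 30
30 —HB3→ 3^3 + 3 —bump→ 4^4 + 4 = 260 —(−1)→ 259
259 —HB4→ 4^4 + 3 —bump→ 5^5 + 3 = 3128 —(−1)→ 3127
3127 —HB5→ 5^5 + 2 —bump→ 6^6 + 2 = 46658 —(−1)→ 46657
46657 —HB6→ 6^6 + 1 —bump→ 7^7 + 1 = 823544 —(−1)→ 823543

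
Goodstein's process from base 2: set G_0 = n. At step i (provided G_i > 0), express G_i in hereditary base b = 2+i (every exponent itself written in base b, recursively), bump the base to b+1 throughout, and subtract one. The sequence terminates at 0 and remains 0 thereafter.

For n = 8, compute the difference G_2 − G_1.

473

8 —HB2→ 2^(2 + 1) —bump→ 3^(3 + 1) = 81 —(−1)→ 80
80 —HB3→ 2·3^3 + 2·3^2 + 2·3 + 2 —bump→ 2·4^4 + 2·4^2 + 2·4 + 2 = 554 —(−1)→ 553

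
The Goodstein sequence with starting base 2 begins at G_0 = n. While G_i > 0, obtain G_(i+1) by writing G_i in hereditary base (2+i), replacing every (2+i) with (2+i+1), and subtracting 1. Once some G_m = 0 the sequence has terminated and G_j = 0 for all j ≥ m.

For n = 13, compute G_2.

1279

13 —HB2→ 2^(2 + 1) + 2^2 + 1 —bump→ 3^(3 + 1) + 3^3 + 1 = 109 —(−1)→ 108
108 —HB3→ 3^(3 + 1) + 3^3 —bump→ 4^(4 + 1) + 4^4 = 1280 —(−1)→ 1279
1279 —HB4→ 4^(4 + 1) + 3·4^3 + 3·4^2 + 3·4 + 3 —bump→ 5^(5 + 1) + 3·5^3 + 3·5^2 + 3·5 + 3 = 16093 —(−1)→ 16092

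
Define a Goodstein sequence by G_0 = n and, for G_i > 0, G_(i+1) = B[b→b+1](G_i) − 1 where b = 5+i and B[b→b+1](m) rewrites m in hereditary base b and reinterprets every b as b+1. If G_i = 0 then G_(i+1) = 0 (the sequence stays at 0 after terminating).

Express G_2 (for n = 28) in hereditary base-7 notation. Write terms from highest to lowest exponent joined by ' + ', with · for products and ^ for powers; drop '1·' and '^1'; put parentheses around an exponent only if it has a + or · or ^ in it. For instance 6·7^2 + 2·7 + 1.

7^2 + 1

28 —HB5→ 5^2 + 3 —bump→ 6^2 + 3 = 39 —(−1)→ 38
38 —HB6→ 6^2 + 2 —bump→ 7^2 + 2 = 51 —(−1)→ 50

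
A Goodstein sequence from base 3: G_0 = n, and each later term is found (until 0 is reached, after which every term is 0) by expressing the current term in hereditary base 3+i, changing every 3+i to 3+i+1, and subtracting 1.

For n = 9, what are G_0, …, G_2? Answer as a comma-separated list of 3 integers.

[0] 9 ≡ 3^2 (base 3). Lift 4: 16. −1: 15.
[1] 15 ≡ 3·4 + 3 (base 4). Lift 5: 18. −1: 17.

9, 15, 17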